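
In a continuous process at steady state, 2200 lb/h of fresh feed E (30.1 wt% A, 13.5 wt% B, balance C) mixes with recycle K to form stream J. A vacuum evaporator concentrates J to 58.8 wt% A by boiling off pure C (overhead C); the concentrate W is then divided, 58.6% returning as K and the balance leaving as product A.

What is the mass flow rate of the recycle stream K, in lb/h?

Overall A balance (none leaves overhead): A in fresh feed = A in product, i.e. 2200×0.301 = (1−0.586)·W·0.588.
W = 662.2/(0.588×0.414) = 2720.3 lb/h.
Recycle K = 0.586×2720.3 = 1594.1 lb/h.

1594 lb/h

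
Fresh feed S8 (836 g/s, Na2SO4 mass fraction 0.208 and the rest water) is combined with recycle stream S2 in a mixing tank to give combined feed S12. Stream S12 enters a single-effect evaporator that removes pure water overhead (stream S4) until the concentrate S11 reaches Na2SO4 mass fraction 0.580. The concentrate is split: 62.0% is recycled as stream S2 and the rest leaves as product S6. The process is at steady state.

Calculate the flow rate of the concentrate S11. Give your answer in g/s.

789 g/s

Overall Na2SO4 balance (none leaves overhead): Na2SO4 in fresh feed = Na2SO4 in product, i.e. 836×0.208 = (1−0.620)·S11·0.580.
S11 = 173.89/(0.580×0.380) = 788.97 g/s.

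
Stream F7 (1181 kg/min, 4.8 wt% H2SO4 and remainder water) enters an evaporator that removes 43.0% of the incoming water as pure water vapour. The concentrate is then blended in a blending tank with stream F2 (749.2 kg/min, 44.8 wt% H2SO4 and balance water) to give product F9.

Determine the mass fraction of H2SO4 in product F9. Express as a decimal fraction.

Vapour removed = 0.430×0.952×1181 = 483.45 kg/min; concentrate = 697.55 kg/min.
H2SO4 reaching the mixer = 56.688 (from concentrate) + 749.2×0.448 = 392.33 kg/min.
Product flow = 697.55 + 749.2 = 1446.7 kg/min; H2SO4 fraction = 0.271.

0.271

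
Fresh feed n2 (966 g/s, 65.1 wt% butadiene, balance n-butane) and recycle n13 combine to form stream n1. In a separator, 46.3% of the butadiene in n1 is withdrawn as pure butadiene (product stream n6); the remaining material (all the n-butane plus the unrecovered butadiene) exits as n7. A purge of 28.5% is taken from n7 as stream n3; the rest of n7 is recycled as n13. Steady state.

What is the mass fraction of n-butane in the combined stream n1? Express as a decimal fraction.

n-butane enters only via n2 and leaves only via the purge: 966×0.349 = 0.285×(n-butane in n7), and the separator passes all n-butane, so n-butane in n1 = n-butane in n7 = 1182.9 g/s.
butadiene in n1: m_A = 966×0.651 + (1−0.285)·(1−0.463)·m_A, so m_A = 628.87/0.6160 = 1020.8 g/s.
n1 = 1020.8 + 1182.9 = 2203.7 g/s.
n-butane fraction in n1 = 1182.9/2203.7 = 0.537.

0.537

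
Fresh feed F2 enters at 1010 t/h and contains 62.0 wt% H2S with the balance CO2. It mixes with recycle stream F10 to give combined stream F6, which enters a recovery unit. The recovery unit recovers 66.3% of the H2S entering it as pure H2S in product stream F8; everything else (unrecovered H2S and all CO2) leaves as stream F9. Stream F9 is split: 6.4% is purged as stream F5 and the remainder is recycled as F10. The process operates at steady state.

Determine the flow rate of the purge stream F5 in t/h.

CO2 enters only via F2 and leaves only via the purge: 1010×0.380 = 0.064×(CO2 in F9), and the recovery unit passes all CO2, so CO2 in F6 = CO2 in F9 = 5996.9 t/h.
H2S in F6: m_A = 1010×0.620 + (1−0.064)·(1−0.663)·m_A, so m_A = 626.2/0.6846 = 914.74 t/h.
F9 = (1−0.663)×914.74 + 5996.9 = 6305.1 t/h.
Purge F5 = 0.064×6305.1 = 403.53 t/h.

403.5 t/h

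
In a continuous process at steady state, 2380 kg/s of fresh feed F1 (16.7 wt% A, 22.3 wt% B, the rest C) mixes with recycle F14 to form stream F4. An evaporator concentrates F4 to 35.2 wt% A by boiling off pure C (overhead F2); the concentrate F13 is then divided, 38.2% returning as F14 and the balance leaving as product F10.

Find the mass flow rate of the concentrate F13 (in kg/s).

1827 kg/s

Overall A balance (none leaves overhead): A in fresh feed = A in product, i.e. 2380×0.167 = (1−0.382)·F13·0.352.
F13 = 397.46/(0.352×0.618) = 1827.1 kg/s.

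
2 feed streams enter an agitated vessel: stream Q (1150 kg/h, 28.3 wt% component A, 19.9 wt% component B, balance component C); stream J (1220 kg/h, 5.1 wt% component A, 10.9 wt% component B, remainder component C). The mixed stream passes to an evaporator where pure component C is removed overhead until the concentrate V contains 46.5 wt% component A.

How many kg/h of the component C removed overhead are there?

component A entering = 1150×0.283 + 1220×0.051 = 387.67 kg/h.
All component A reports to V, so V = 387.67/0.465 = 833.7 kg/h.
Total feed = 2370 kg/h; overhead = 2370 − 833.7 = 1536.3 kg/h.

1536 kg/h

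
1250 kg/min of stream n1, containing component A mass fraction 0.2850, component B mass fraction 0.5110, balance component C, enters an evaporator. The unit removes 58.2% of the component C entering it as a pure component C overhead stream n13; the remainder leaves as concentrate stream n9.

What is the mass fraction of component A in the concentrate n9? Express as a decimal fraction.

component A is not removed: 1250×0.285 = 356.25 kg/min of component A enters n9.
component C entering = 1250×0.204 = 255 kg/min; overhead removed = 0.582×255 = 148.41 kg/min.
Concentrate = 1250 − 148.41 = 1101.6 kg/min.
Mass fraction = 356.25/1101.6 = 0.3234.

0.3234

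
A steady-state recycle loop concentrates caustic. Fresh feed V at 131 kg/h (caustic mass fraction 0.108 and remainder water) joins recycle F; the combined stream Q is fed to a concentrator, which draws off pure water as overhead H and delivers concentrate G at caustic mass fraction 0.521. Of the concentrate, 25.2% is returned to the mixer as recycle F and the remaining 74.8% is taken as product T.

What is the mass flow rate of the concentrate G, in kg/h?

Overall caustic balance (none leaves overhead): caustic in fresh feed = caustic in product, i.e. 131×0.108 = (1−0.252)·G·0.521.
G = 14.148/(0.521×0.748) = 36.304 kg/h.

36.3 kg/h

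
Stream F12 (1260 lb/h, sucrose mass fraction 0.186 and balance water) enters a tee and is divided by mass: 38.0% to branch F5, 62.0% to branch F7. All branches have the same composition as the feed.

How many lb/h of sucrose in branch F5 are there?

Branch F5 total = 0.380×1260 = 478.8 lb/h.
sucrose in F5 = 0.186×478.8 = 89.057 lb/h.

89.06 lb/h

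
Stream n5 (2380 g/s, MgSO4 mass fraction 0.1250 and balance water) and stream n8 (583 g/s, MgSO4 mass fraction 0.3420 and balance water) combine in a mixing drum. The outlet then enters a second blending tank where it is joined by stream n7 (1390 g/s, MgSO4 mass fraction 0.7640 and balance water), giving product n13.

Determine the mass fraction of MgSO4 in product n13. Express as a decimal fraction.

0.3581

Overall, product flow = 4353 g/s.
MgSO4 in = 2380×0.125 + 583×0.342 + 1390×0.764 = 1558.8 g/s.
MgSO4 fraction in n13 = 0.3581.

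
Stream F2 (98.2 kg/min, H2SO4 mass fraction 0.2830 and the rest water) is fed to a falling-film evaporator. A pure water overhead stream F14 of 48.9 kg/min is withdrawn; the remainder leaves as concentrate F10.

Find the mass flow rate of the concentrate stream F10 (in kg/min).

49.3 kg/min

Concentrate = 98.2 − 48.9 = 49.3 kg/min.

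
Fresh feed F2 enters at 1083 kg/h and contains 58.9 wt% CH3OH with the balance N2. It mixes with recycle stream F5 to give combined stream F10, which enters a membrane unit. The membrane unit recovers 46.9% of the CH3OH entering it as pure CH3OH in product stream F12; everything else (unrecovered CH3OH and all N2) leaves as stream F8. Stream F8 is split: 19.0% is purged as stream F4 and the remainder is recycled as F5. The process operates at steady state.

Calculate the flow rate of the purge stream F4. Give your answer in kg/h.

N2 enters only via F2 and leaves only via the purge: 1083×0.411 = 0.190×(N2 in F8), and the membrane unit passes all N2, so N2 in F10 = N2 in F8 = 2342.7 kg/h.
CH3OH in F10: m_A = 1083×0.589 + (1−0.190)·(1−0.469)·m_A, so m_A = 637.89/0.5699 = 1119.3 kg/h.
F8 = (1−0.469)×1119.3 + 2342.7 = 2937.1 kg/h.
Purge F4 = 0.190×2937.1 = 558.04 kg/h.

558 kg/h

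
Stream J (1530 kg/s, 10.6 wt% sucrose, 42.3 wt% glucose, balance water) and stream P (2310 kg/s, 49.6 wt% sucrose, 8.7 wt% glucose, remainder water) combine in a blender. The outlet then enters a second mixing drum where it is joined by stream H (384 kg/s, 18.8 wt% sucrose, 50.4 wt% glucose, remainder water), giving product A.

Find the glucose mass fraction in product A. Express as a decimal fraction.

Overall, product flow = 4224 kg/s.
glucose in = 1530×0.423 + 2310×0.087 + 384×0.504 = 1041.7 kg/s.
glucose fraction in A = 0.2466.

0.2466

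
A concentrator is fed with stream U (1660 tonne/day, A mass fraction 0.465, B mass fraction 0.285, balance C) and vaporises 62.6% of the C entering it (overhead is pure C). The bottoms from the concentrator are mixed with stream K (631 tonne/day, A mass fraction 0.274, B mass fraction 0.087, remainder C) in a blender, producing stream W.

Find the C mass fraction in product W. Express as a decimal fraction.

0.275

Vapour removed = 0.626×0.250×1660 = 259.79 tonne/day; concentrate = 1400.2 tonne/day.
C reaching the mixer = 155.21 (from concentrate) + 631×0.639 = 558.42 tonne/day.
Product flow = 1400.2 + 631 = 2031.2 tonne/day; C fraction = 0.275.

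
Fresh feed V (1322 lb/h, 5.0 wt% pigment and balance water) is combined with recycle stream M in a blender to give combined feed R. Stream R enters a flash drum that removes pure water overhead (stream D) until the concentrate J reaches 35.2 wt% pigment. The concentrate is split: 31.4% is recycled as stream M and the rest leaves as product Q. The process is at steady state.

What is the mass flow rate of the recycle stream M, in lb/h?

85.95 lb/h

Overall pigment balance (none leaves overhead): pigment in fresh feed = pigment in product, i.e. 1322×0.050 = (1−0.314)·J·0.352.
J = 66.1/(0.352×0.686) = 273.74 lb/h.
Recycle M = 0.314×273.74 = 85.954 lb/h.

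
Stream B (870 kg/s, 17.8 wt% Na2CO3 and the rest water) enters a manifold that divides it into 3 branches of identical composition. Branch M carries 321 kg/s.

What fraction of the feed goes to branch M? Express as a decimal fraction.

0.369

Fraction to M = 321/870 = 0.3690.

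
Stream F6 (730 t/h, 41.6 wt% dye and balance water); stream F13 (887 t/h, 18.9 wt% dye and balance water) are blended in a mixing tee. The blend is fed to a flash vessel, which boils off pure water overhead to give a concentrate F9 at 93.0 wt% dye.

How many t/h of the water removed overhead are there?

1110 t/h

dye entering = 730×0.416 + 887×0.189 = 471.32 t/h.
All dye reports to F9, so F9 = 471.32/0.930 = 506.8 t/h.
Total feed = 1617 t/h; overhead = 1617 − 506.8 = 1110.2 t/h.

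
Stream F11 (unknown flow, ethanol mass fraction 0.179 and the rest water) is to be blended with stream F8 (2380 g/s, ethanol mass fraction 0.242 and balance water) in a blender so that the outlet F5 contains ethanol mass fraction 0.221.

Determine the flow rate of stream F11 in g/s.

1190 g/s

Let F11 be the unknown flow. Total out = 2380 + F11.
ethanol balance: 575.96 + 0.179·F11 = 0.221·(2380 + F11)
(0.179 − 0.221)·F11 = 0.221×2380 − 575.96 = -49.98
F11 = -49.98 / -0.042 = 1190 g/s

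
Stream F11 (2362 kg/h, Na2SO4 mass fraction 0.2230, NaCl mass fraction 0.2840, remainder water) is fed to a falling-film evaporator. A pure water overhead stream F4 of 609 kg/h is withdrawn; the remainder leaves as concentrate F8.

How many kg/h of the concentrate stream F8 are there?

1753 kg/h

Concentrate = 2362 − 609 = 1753 kg/h.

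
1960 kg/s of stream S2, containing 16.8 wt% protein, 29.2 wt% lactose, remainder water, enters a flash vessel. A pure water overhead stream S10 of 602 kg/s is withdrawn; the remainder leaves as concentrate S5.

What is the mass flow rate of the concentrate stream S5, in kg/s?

Concentrate = 1960 − 602 = 1358 kg/s.

1358 kg/s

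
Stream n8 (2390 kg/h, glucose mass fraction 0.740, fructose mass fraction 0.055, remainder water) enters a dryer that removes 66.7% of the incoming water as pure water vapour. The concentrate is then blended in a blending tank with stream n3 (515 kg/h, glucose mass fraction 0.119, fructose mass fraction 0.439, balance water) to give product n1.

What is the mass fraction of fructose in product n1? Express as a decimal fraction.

0.139

Vapour removed = 0.667×0.205×2390 = 326.8 kg/h; concentrate = 2063.2 kg/h.
fructose reaching the mixer = 131.45 (from concentrate) + 515×0.439 = 357.53 kg/h.
Product flow = 2063.2 + 515 = 2578.2 kg/h; fructose fraction = 0.139.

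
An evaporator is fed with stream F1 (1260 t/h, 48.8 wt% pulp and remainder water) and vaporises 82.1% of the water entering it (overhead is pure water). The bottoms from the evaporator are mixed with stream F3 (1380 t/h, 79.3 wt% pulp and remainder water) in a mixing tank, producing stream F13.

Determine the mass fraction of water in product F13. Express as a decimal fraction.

0.190

Vapour removed = 0.821×0.512×1260 = 529.64 t/h; concentrate = 730.36 t/h.
water reaching the mixer = 115.48 (from concentrate) + 1380×0.207 = 401.14 t/h.
Product flow = 730.36 + 1380 = 2110.4 t/h; water fraction = 0.190.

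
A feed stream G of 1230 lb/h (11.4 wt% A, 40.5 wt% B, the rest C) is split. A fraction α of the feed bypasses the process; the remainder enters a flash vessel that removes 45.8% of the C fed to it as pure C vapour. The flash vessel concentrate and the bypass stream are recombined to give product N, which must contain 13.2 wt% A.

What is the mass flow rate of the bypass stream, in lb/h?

468.6 lb/h

All 1230×0.114 = 140.22 lb/h of A reaches N, so N = 140.22/0.132 = 1062.3 lb/h and vapour = 167.73 lb/h.
The evaporator receives (1−α)·1230 of feed at 0.481 C and removes 0.458 of that C:
0.458×0.481×(1−α)×1230 = 167.73
(1−α) = 167.73/270.97 = 0.6190;  α = 0.3810.
Bypass flow = 0.3810×1230 = 468.63 lb/h.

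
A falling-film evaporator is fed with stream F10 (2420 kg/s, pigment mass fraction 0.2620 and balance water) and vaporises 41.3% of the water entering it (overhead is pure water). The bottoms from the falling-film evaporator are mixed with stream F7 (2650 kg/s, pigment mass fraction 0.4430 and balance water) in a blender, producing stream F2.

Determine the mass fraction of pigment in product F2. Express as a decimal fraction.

0.4173

Vapour removed = 0.413×0.738×2420 = 737.6 kg/s; concentrate = 1682.4 kg/s.
pigment reaching the mixer = 634.04 (from concentrate) + 2650×0.443 = 1808 kg/s.
Product flow = 1682.4 + 2650 = 4332.4 kg/s; pigment fraction = 0.4173.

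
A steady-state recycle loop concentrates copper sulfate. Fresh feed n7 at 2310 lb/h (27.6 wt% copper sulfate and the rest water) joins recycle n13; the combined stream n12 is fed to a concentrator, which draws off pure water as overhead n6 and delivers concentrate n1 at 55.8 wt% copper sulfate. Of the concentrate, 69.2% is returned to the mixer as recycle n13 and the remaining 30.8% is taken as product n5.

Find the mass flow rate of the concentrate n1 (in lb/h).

3710 lb/h

Overall copper sulfate balance (none leaves overhead): copper sulfate in fresh feed = copper sulfate in product, i.e. 2310×0.276 = (1−0.692)·n1·0.558.
n1 = 637.56/(0.558×0.308) = 3709.7 lb/h.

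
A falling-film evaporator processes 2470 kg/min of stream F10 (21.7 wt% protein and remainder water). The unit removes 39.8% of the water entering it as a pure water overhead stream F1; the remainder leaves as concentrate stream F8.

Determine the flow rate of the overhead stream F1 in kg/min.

water entering = 2470×0.783 = 1934 kg/min; overhead removed = 0.398×1934 = 769.74 kg/min.

769.7 kg/min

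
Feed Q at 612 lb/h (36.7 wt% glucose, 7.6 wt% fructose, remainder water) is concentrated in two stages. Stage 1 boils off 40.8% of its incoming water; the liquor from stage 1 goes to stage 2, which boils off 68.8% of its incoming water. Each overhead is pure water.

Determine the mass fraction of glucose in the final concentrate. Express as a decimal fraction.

0.672

water in feed = 612×0.557 = 340.88 lb/h.
After stage 1: water left = (1−0.408)×340.88 = 201.8; stream total = 472.92 lb/h.
After stage 2: water left = (1−0.688)×201.8 = 62.963; final concentrate = 334.08 lb/h.
glucose fraction = 224.6/334.08 = 0.672.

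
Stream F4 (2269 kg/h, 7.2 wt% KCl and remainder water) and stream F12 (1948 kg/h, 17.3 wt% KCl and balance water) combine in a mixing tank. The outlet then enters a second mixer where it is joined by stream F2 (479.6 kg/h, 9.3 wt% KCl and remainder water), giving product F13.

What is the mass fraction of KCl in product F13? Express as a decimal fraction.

Overall, product flow = 4696.6 kg/h.
KCl in = 2269×0.072 + 1948×0.173 + 479.6×0.093 = 544.97 kg/h.
KCl fraction in F13 = 0.1160.

0.1160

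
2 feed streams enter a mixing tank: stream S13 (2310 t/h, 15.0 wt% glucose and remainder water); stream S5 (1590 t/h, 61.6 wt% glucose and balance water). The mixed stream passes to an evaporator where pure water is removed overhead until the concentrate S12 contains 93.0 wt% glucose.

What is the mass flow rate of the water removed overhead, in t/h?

glucose entering = 2310×0.150 + 1590×0.616 = 1325.9 t/h.
All glucose reports to S12, so S12 = 1325.9/0.930 = 1425.7 t/h.
Total feed = 3900 t/h; overhead = 3900 − 1425.7 = 2474.3 t/h.

2474 t/h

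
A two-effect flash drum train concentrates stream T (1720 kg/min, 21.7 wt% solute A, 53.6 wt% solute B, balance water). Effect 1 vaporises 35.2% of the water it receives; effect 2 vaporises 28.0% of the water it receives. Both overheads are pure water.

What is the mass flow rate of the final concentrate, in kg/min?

1493 kg/min

water in feed = 1720×0.247 = 424.84 kg/min.
After stage 1: water left = (1−0.352)×424.84 = 275.3; stream total = 1570.5 kg/min.
After stage 2: water left = (1−0.280)×275.3 = 198.21; final concentrate = 1493.4 kg/min.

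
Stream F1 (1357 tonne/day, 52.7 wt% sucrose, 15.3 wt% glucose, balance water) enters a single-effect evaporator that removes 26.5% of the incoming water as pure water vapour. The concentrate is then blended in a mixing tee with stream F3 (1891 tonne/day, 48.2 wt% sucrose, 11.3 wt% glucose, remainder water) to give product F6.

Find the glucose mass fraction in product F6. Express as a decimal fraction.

Vapour removed = 0.265×0.320×1357 = 115.07 tonne/day; concentrate = 1241.9 tonne/day.
glucose reaching the mixer = 207.62 (from concentrate) + 1891×0.113 = 421.3 tonne/day.
Product flow = 1241.9 + 1891 = 3132.9 tonne/day; glucose fraction = 0.134.

0.134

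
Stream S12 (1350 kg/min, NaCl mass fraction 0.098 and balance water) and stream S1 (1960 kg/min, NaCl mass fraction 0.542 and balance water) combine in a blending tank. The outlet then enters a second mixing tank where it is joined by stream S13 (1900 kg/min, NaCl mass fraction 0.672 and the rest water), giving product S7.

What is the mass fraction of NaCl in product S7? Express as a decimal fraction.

0.474

Overall, product flow = 5210 kg/min.
NaCl in = 1350×0.098 + 1960×0.542 + 1900×0.672 = 2471.4 kg/min.
NaCl fraction in S7 = 0.474.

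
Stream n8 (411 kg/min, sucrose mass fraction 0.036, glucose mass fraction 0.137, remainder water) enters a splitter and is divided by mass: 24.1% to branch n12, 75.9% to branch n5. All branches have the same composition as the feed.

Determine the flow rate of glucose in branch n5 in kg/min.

Branch n5 total = 0.759×411 = 311.95 kg/min.
glucose in n5 = 0.137×311.95 = 42.737 kg/min.

42.74 kg/min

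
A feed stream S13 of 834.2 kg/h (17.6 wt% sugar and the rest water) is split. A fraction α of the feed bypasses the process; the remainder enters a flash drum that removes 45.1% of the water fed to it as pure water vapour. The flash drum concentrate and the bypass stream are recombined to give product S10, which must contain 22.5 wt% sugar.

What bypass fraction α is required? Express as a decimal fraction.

All 834.2×0.176 = 146.82 kg/h of sugar reaches S10, so S10 = 146.82/0.225 = 652.53 kg/h and vapour = 181.67 kg/h.
The evaporator receives (1−α)·834.2 of feed at 0.824 water and removes 0.451 of that water:
0.451×0.824×(1−α)×834.2 = 181.67
(1−α) = 181.67/310.01 = 0.5860;  α = 0.4140.

0.414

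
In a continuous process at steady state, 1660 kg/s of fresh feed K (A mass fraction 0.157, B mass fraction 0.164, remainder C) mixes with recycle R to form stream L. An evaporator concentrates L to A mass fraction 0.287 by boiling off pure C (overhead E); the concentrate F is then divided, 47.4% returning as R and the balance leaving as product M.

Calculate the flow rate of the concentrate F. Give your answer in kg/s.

1726 kg/s

Overall A balance (none leaves overhead): A in fresh feed = A in product, i.e. 1660×0.157 = (1−0.474)·F·0.287.
F = 260.62/(0.287×0.526) = 1726.4 kg/s.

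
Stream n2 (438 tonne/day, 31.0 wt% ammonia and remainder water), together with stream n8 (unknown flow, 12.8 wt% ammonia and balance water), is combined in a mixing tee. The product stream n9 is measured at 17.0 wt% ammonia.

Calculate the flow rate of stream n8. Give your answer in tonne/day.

Let n8 be the unknown flow. Total out = 438 + n8.
ammonia balance: 135.78 + 0.128·n8 = 0.170·(438 + n8)
(0.128 − 0.170)·n8 = 0.170×438 − 135.78 = -61.32
n8 = -61.32 / -0.042 = 1460 tonne/day

1460 tonne/day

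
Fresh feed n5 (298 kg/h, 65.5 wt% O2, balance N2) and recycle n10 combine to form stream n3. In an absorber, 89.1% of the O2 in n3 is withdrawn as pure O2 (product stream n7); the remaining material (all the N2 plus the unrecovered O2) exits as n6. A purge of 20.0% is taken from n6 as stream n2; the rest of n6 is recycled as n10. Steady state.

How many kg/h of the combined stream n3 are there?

727.9 kg/h

N2 enters only via n5 and leaves only via the purge: 298×0.345 = 0.200×(N2 in n6), and the absorber passes all N2, so N2 in n3 = N2 in n6 = 514.05 kg/h.
O2 in n3: m_A = 298×0.655 + (1−0.200)·(1−0.891)·m_A, so m_A = 195.19/0.9128 = 213.84 kg/h.
n3 = 213.84 + 514.05 = 727.89 kg/h.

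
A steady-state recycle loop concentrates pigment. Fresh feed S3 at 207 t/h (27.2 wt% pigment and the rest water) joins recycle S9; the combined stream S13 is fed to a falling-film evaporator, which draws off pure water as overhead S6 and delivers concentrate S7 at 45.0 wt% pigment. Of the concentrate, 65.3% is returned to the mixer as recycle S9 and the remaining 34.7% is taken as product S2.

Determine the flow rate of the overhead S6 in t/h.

Overall pigment balance (none leaves overhead): pigment in fresh feed = pigment in product, i.e. 207×0.272 = (1−0.653)·S7·0.450.
S7 = 56.304/(0.450×0.347) = 360.58 t/h.
Recycle S9 = 0.653×360.58 = 235.46 t/h.
Combined feed S13 = 207 + 235.46 = 442.46 t/h.
Overhead S6 = S13 − S7 = 442.46 − 360.58 = 81.88 t/h.

81.88 t/h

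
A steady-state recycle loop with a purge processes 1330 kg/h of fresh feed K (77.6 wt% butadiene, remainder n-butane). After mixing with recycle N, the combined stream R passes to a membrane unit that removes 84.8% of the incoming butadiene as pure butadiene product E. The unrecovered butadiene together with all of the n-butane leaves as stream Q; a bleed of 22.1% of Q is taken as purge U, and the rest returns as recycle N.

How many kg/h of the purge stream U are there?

337.2 kg/h

n-butane enters only via K and leaves only via the purge: 1330×0.224 = 0.221×(n-butane in Q), and the membrane unit passes all n-butane, so n-butane in R = n-butane in Q = 1348.1 kg/h.
butadiene in R: m_A = 1330×0.776 + (1−0.221)·(1−0.848)·m_A, so m_A = 1032.1/0.8816 = 1170.7 kg/h.
Q = (1−0.848)×1170.7 + 1348.1 = 1526 kg/h.
Purge U = 0.221×1526 = 337.25 kg/h.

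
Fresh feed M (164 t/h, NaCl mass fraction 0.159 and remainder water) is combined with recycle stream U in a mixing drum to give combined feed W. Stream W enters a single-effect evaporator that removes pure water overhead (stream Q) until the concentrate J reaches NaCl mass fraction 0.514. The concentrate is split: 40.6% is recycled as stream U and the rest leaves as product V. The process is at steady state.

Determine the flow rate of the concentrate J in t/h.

85.41 t/h

Overall NaCl balance (none leaves overhead): NaCl in fresh feed = NaCl in product, i.e. 164×0.159 = (1−0.406)·J·0.514.
J = 26.076/(0.514×0.594) = 85.407 t/h.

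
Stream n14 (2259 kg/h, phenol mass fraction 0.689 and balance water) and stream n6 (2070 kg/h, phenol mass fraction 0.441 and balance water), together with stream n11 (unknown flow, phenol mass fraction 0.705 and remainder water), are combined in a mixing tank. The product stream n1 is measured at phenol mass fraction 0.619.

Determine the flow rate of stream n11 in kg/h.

Let n11 be the unknown flow. Total out = 4329 + n11.
phenol balance: 2469.3 + 0.705·n11 = 0.619·(4329 + n11)
(0.705 − 0.619)·n11 = 0.619×4329 − 2469.3 = 210.33
n11 = 210.33 / 0.086 = 2445.7 kg/h

2446 kg/h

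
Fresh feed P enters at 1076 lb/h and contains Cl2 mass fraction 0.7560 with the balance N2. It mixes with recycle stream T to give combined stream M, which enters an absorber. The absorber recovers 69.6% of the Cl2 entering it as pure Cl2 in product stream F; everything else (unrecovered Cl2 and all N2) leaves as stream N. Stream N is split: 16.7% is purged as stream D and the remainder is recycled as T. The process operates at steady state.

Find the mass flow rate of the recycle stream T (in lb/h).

1585 lb/h

N2 enters only via P and leaves only via the purge: 1076×0.244 = 0.167×(N2 in N), and the absorber passes all N2, so N2 in M = N2 in N = 1572.1 lb/h.
Cl2 in M: m_A = 1076×0.756 + (1−0.167)·(1−0.696)·m_A, so m_A = 813.46/0.7468 = 1089.3 lb/h.
N = (1−0.696)×1089.3 + 1572.1 = 1903.3 lb/h.
Recycle T = (1−0.167)×1903.3 = 1585.4 lb/h.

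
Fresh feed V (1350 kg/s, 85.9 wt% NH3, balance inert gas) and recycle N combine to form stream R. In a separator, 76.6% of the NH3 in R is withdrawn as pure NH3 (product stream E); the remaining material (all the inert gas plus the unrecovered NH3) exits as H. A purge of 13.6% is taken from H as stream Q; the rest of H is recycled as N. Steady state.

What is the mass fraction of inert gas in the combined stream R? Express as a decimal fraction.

0.4906

inert gas enters only via V and leaves only via the purge: 1350×0.141 = 0.136×(inert gas in H), and the separator passes all inert gas, so inert gas in R = inert gas in H = 1399.6 kg/s.
NH3 in R: m_A = 1350×0.859 + (1−0.136)·(1−0.766)·m_A, so m_A = 1159.7/0.7978 = 1453.5 kg/s.
R = 1453.5 + 1399.6 = 2853.1 kg/s.
inert gas fraction in R = 1399.6/2853.1 = 0.4906.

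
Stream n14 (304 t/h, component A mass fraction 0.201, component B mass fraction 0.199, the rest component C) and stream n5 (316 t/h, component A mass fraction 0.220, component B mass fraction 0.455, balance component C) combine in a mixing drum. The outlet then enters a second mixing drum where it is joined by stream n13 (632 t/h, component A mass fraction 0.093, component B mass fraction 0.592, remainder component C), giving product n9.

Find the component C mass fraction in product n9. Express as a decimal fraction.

Overall, product flow = 1252 t/h.
component C in = 304×0.600 + 316×0.325 + 632×0.315 = 484.18 t/h.
component C fraction in n9 = 0.387.

0.387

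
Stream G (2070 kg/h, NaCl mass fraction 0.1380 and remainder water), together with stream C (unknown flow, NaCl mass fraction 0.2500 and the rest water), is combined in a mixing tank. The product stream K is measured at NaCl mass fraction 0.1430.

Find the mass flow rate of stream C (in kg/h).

96.73 kg/h

Let C be the unknown flow. Total out = 2070 + C.
NaCl balance: 285.66 + 0.250·C = 0.143·(2070 + C)
(0.250 − 0.143)·C = 0.143×2070 − 285.66 = 10.35
C = 10.35 / 0.107 = 96.729 kg/h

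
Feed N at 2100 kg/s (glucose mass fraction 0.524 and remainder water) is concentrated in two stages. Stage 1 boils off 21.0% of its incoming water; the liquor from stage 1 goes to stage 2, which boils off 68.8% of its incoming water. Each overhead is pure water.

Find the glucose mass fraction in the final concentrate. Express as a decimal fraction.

0.817

water in feed = 2100×0.476 = 999.6 kg/s.
After stage 1: water left = (1−0.210)×999.6 = 789.68; stream total = 1890.1 kg/s.
After stage 2: water left = (1−0.688)×789.68 = 246.38; final concentrate = 1346.8 kg/s.
glucose fraction = 1100.4/1346.8 = 0.817.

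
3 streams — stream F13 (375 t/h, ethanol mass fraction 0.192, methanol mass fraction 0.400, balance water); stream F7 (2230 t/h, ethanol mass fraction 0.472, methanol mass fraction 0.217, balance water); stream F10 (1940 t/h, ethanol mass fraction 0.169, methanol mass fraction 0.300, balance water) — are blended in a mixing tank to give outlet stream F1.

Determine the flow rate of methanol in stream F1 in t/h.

1216 t/h

methanol out = methanol in = 375×0.400 + 2230×0.217 + 1940×0.300 = 1215.9 t/h.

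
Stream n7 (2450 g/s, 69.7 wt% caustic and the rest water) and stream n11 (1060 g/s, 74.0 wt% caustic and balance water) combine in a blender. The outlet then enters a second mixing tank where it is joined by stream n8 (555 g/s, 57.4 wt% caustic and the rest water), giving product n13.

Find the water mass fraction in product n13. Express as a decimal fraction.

Overall, product flow = 4065 g/s.
water in = 2450×0.303 + 1060×0.260 + 555×0.426 = 1254.4 g/s.
water fraction in n13 = 0.309.

0.309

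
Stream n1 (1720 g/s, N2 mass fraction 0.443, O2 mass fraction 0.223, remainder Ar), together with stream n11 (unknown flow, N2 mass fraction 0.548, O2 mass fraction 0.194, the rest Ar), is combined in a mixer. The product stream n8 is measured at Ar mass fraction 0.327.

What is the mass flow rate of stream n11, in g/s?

174.5 g/s

Let n11 be the unknown flow. Total out = 1720 + n11.
Ar balance: 574.48 + 0.258·n11 = 0.327·(1720 + n11)
(0.258 − 0.327)·n11 = 0.327×1720 − 574.48 = -12.04
n11 = -12.04 / -0.069 = 174.49 g/s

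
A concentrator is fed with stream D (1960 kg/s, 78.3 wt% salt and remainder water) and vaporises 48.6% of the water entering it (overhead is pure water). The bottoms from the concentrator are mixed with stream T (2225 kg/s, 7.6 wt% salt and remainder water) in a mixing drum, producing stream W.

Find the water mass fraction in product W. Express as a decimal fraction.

0.572

Vapour removed = 0.486×0.217×1960 = 206.71 kg/s; concentrate = 1753.3 kg/s.
water reaching the mixer = 218.61 (from concentrate) + 2225×0.924 = 2274.5 kg/s.
Product flow = 1753.3 + 2225 = 3978.3 kg/s; water fraction = 0.572.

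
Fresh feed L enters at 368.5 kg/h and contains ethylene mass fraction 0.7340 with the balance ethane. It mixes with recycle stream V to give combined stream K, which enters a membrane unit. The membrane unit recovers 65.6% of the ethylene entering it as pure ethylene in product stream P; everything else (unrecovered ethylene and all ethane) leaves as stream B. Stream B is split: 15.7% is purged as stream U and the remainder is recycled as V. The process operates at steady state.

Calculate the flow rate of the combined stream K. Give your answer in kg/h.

ethane enters only via L and leaves only via the purge: 368.5×0.266 = 0.157×(ethane in B), and the membrane unit passes all ethane, so ethane in K = ethane in B = 624.34 kg/h.
ethylene in K: m_A = 368.5×0.734 + (1−0.157)·(1−0.656)·m_A, so m_A = 270.48/0.7100 = 380.95 kg/h.
K = 380.95 + 624.34 = 1005.3 kg/h.

1005 kg/h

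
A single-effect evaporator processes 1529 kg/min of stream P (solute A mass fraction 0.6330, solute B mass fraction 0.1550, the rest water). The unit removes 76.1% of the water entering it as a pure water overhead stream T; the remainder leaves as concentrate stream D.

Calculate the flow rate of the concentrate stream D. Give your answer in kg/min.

1282 kg/min

water entering = 1529×0.212 = 324.15 kg/min; overhead removed = 0.761×324.15 = 246.68 kg/min.
Concentrate = 1529 − 246.68 = 1282.3 kg/min.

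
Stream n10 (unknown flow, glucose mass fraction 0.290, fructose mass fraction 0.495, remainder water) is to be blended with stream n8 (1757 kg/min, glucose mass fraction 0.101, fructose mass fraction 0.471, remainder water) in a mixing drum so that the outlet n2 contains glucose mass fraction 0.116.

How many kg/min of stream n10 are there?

Let n10 be the unknown flow. Total out = 1757 + n10.
glucose balance: 177.46 + 0.290·n10 = 0.116·(1757 + n10)
(0.290 − 0.116)·n10 = 0.116×1757 − 177.46 = 26.355
n10 = 26.355 / 0.174 = 151.47 kg/min

151.5 kg/min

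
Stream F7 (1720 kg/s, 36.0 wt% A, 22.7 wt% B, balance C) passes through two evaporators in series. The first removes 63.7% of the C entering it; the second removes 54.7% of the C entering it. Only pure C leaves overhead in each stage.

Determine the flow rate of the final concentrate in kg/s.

1126 kg/s

C in feed = 1720×0.413 = 710.36 kg/s.
After stage 1: C left = (1−0.637)×710.36 = 257.86; stream total = 1267.5 kg/s.
After stage 2: C left = (1−0.547)×257.86 = 116.81; final concentrate = 1126.5 kg/s.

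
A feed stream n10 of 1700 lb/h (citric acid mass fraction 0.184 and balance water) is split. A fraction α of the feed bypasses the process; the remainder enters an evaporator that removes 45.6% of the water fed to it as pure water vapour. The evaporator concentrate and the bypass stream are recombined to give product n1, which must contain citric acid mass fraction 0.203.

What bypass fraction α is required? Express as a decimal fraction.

0.748

All 1700×0.184 = 312.8 lb/h of citric acid reaches n1, so n1 = 312.8/0.203 = 1540.9 lb/h and vapour = 159.11 lb/h.
The evaporator receives (1−α)·1700 of feed at 0.816 water and removes 0.456 of that water:
0.456×0.816×(1−α)×1700 = 159.11
(1−α) = 159.11/632.56 = 0.2515;  α = 0.7485.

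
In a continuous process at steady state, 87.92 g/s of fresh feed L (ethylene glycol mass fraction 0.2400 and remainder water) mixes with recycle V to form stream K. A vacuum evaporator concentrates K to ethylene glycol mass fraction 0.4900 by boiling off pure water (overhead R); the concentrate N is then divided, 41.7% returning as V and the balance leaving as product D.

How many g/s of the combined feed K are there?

118.7 g/s

Overall ethylene glycol balance (none leaves overhead): ethylene glycol in fresh feed = ethylene glycol in product, i.e. 87.92×0.240 = (1−0.417)·N·0.490.
N = 21.101/(0.490×0.583) = 73.864 g/s.
Recycle V = 0.417×73.864 = 30.801 g/s.
Combined feed K = 87.92 + 30.801 = 118.72 g/s.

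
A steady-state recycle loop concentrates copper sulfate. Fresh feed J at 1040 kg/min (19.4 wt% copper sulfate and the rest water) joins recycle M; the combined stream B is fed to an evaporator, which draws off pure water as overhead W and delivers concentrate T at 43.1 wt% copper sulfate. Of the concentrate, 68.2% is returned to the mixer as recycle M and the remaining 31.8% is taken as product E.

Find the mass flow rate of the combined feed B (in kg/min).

Overall copper sulfate balance (none leaves overhead): copper sulfate in fresh feed = copper sulfate in product, i.e. 1040×0.194 = (1−0.682)·T·0.431.
T = 201.76/(0.431×0.318) = 1472.1 kg/min.
Recycle M = 0.682×1472.1 = 1004 kg/min.
Combined feed B = 1040 + 1004 = 2044 kg/min.

2044 kg/min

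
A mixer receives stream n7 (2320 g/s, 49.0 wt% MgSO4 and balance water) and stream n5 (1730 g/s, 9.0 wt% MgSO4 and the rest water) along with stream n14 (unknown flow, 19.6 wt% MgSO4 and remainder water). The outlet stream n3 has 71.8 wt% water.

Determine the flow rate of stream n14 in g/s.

Let n14 be the unknown flow. Total out = 4050 + n14.
water balance: 2757.5 + 0.804·n14 = 0.718·(4050 + n14)
(0.804 − 0.718)·n14 = 0.718×4050 − 2757.5 = 150.4
n14 = 150.4 / 0.086 = 1748.8 g/s

1749 g/s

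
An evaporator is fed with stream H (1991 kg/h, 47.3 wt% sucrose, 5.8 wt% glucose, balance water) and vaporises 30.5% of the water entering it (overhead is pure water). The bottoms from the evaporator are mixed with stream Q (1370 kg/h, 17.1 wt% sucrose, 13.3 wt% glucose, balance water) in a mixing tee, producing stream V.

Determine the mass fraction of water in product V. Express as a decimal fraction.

Vapour removed = 0.305×0.469×1991 = 284.8 kg/h; concentrate = 1706.2 kg/h.
water reaching the mixer = 648.98 (from concentrate) + 1370×0.696 = 1602.5 kg/h.
Product flow = 1706.2 + 1370 = 3076.2 kg/h; water fraction = 0.521.

0.521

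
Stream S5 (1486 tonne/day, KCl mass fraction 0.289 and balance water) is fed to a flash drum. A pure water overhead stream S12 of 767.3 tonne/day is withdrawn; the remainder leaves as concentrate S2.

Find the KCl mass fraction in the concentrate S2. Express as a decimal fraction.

0.598

KCl is not removed: 1486×0.289 = 429.45 tonne/day of KCl enters S2.
Concentrate = 1486 − 767.3 = 718.7 tonne/day.
Mass fraction = 429.45/718.7 = 0.598.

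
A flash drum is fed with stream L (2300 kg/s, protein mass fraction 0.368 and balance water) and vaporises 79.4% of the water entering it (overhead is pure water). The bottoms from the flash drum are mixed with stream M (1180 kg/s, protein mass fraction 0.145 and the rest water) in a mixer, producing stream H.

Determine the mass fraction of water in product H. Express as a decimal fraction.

0.563

Vapour removed = 0.794×0.632×2300 = 1154.2 kg/s; concentrate = 1145.8 kg/s.
water reaching the mixer = 299.44 (from concentrate) + 1180×0.855 = 1308.3 kg/s.
Product flow = 1145.8 + 1180 = 2325.8 kg/s; water fraction = 0.563.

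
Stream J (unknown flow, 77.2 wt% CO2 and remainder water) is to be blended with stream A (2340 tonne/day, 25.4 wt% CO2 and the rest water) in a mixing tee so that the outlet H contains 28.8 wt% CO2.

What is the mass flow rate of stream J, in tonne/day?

Let J be the unknown flow. Total out = 2340 + J.
CO2 balance: 594.36 + 0.772·J = 0.288·(2340 + J)
(0.772 − 0.288)·J = 0.288×2340 − 594.36 = 79.56
J = 79.56 / 0.484 = 164.38 tonne/day

164.4 tonne/day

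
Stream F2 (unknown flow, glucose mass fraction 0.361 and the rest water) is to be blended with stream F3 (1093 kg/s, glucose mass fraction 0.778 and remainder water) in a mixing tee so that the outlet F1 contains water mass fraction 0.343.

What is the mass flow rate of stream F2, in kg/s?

Let F2 be the unknown flow. Total out = 1093 + F2.
water balance: 242.65 + 0.639·F2 = 0.343·(1093 + F2)
(0.639 − 0.343)·F2 = 0.343×1093 − 242.65 = 132.25
F2 = 132.25 / 0.296 = 446.8 kg/s

446.8 kg/s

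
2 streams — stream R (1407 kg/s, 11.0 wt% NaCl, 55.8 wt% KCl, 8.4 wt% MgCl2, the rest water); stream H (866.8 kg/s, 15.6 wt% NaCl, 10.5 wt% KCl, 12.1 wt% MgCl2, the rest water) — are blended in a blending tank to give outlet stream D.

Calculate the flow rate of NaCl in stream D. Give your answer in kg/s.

NaCl out = NaCl in = 1407×0.110 + 866.8×0.156 = 289.99 kg/s.

290 kg/s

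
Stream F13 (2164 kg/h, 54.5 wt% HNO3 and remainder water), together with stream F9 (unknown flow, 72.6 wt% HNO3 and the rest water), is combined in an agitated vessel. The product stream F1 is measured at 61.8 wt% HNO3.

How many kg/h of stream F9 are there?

1463 kg/h

Let F9 be the unknown flow. Total out = 2164 + F9.
HNO3 balance: 1179.4 + 0.726·F9 = 0.618·(2164 + F9)
(0.726 − 0.618)·F9 = 0.618×2164 − 1179.4 = 157.97
F9 = 157.97 / 0.108 = 1462.7 kg/h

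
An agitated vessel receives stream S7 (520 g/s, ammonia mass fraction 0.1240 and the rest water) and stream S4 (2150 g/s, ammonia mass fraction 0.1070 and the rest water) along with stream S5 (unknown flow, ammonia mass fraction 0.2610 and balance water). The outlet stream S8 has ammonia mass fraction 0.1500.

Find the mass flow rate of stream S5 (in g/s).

Let S5 be the unknown flow. Total out = 2670 + S5.
ammonia balance: 294.53 + 0.261·S5 = 0.150·(2670 + S5)
(0.261 − 0.150)·S5 = 0.150×2670 − 294.53 = 105.97
S5 = 105.97 / 0.111 = 954.68 g/s

954.7 g/s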